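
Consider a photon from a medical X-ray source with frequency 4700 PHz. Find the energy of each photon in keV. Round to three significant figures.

19.4 keV

Take h = 6.62607015e-34 J·s, 1 eV = 1.602176634e-19 J.
Convert to SI: f = 4700 PHz = 4.7e18 Hz.
Apply E = hf: E = 3.114e-15 J.
Converting to keV: E = 19.44 keV ≈ 19.4 keV.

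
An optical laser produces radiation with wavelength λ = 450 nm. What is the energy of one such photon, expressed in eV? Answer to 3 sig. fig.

2.76 eV

Convert to SI: λ = 450 nm = 4.50 × 10^-7 m.
For a photon E = hc/λ, so E = 4.414 × 10^-19 J.
Converting to eV: E = 2.755 eV ≈ 2.76 eV.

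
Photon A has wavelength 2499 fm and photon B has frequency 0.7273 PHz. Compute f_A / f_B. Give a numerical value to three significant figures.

f_A = 1.200e20 Hz (from wavelength = 2499 fm, via f = c/λ).
f_B = 7.273e14 Hz (from frequency = 0.7273 PHz, via f given directly).
Ratio = 1.200e20 / 7.273e14 = 1.65e5.

1.65e5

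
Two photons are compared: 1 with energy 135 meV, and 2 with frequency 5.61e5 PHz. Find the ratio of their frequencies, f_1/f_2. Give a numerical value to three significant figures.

f_1 = 3.264e13 Hz (from energy = 135 meV, via f = E/h).
f_2 = 5.610e20 Hz (from frequency = 5.61e5 PHz, via f given directly).
Ratio = 3.264e13 / 5.610e20 = 5.82e-8.

5.82e-8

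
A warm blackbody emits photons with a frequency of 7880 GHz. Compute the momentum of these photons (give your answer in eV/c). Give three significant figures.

Use h = 6.62607015e-34 J·s, c = 2.99792458e8 m/s, 1 eV = 1.602176634e-19 J.
Convert to SI: f = 7880 GHz = 7.88e12 Hz.
Since p = hf/c for a photon, p = 1.742e-29 kg·m/s.
Converting to eV/c: p = 0.03259 eV/c ≈ 0.0326 eV/c.

0.0326 eV/c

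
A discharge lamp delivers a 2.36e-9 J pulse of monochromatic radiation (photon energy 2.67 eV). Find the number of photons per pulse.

Per-photon energy: E = 4.278e-19 J (from energy = 2.67 eV).
N = E_total / E_photon = 2.36e-9 J / 4.278e-19 J = 5.52e9.

5.52e9 photons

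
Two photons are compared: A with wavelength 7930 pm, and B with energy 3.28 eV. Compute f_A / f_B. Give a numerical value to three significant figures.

f_A = 3.780·10^16 Hz (from wavelength = 7930 pm, via f = c/λ).
f_B = 7.931·10^14 Hz (from energy = 3.28 eV, via f = E/h).
Ratio = 3.780·10^16 / 7.931·10^14 = 47.7.

47.7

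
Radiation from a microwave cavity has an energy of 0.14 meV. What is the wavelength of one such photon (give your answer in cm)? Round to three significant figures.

Convert to SI: E = 0.14 meV = 2.2430 × 10^-23 J.
Since λ = hc/E for a photon, λ = 0.008856 m.
Converting to cm: λ = 0.8856 cm ≈ 0.886 cm.

0.886 cm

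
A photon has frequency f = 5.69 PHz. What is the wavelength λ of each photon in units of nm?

Take c = 2.99792458·10^8 m/s.
Convert to SI: f = 5.69 PHz = 5.69·10^15 Hz.
The photon relation is λ = c/f, giving λ = 5.269·10^-8 m.
Converting to nm: λ = 52.69 nm ≈ 52.7 nm.

52.7 nm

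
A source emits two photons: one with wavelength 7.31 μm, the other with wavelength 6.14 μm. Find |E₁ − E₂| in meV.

32.3 meV

Using E = hc/λ: E₁ = 2.717e-20 J, E₂ = 3.235e-20 J.
|ΔE| = |2.717e-20 − 3.235e-20| = 5.18e-21 J = 32.3 meV.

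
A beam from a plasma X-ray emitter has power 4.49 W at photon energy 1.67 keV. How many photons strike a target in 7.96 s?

Total energy: E_total = P·t = 4.49 × 7.96 = 35.74 J.
Per-photon energy: E = 2.676 × 10^-16 J.
N = E_total / E_photon = 1.34 × 10^17.

1.34 × 10^17 photons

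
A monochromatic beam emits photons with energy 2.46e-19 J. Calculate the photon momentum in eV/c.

Take c = 2.99792458e8 m/s, 1 eV = 1.602176634e-19 J.
Apply p = E/c: p = 8.206e-28 kg·m/s.
Converting to eV/c: p = 1.535 eV/c ≈ 1.54 eV/c.

1.54 eV/c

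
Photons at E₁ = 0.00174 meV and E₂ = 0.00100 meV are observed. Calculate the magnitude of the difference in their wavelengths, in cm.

Using λ = hc/E: λ₁ = 0.7126 m, λ₂ = 1.240 m.
|Δλ| = |0.7126 − 1.240| = 0.527 m = 52.7 cm.

52.7 cm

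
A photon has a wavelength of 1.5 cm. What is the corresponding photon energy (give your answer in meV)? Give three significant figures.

0.0827 meV

Use h = 6.62607015e-34 J·s, c = 2.99792458e8 m/s, 1 eV = 1.602176634e-19 J.
First convert: λ = 1.5 cm = 0.015 m.
The photon relation is E = hc/λ, giving E = 1.324e-23 J.
Converting to meV: E = 0.08266 meV ≈ 0.0827 meV.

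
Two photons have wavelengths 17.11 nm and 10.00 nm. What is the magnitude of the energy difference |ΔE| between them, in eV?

51.5 eV

Using E = hc/λ: E₁ = 1.1610 × 10^-17 J, E₂ = 1.9864 × 10^-17 J.
|ΔE| = |1.1610 × 10^-17 − 1.9864 × 10^-17| = 8.25 × 10^-18 J = 51.5 eV.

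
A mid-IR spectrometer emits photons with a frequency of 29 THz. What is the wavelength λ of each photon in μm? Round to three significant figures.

In SI units: f = 29 THz = 2.9 × 10^13 Hz.
The photon relation is λ = c/f, giving λ = 1.034 × 10^-5 m.
Converting to μm: λ = 10.34 μm ≈ 10.3 μm.

10.3 μm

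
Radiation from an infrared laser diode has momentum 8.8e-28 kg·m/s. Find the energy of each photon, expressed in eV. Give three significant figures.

1.65 eV

Use c = 2.99792458e8 m/s, 1 eV = 1.602176634e-19 J.
Apply E = pc: E = 2.638e-19 J.
Converting to eV: E = 1.647 eV ≈ 1.65 eV.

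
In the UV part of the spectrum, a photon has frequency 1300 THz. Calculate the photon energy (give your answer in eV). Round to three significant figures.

5.38 eV

Take h = 6.62607015e-34 J·s, 1 eV = 1.602176634e-19 J.
In SI units: f = 1300 THz = 1.3e15 Hz.
Since E = hf for a photon, E = 8.614e-19 J.
Converting to eV: E = 5.376 eV ≈ 5.38 eV.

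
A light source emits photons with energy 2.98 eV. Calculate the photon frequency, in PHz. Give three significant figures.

0.721 PHz

First convert: E = 2.98 eV = 4.7745 × 10^-19 J.
The photon relation is f = E/h, giving f = 7.206 × 10^14 Hz.
Converting to PHz: f = 0.7206 PHz ≈ 0.721 PHz.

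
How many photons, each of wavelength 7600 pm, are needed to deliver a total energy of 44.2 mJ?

1.69e15 photons

Per-photon energy: E = 2.614e-17 J (from wavelength = 7600 pm).
N = E_total / E_photon = 0.0442 J / 2.614e-17 J = 1.69e15.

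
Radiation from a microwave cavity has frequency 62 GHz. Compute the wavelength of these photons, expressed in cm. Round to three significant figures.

0.484 cm

In SI units: f = 62 GHz = 6.2 × 10^10 Hz.
Apply λ = c/f: λ = 0.004835 m.
Converting to cm: λ = 0.4835 cm ≈ 0.484 cm.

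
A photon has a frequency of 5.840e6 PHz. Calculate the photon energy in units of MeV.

Use h = 6.62607015e-34 J·s, 1 eV = 1.602176634e-19 J.
First convert: f = 5.840e6 PHz = 5.840e21 Hz.
For a photon E = hf, so E = 3.870e-12 J.
Converting to MeV: E = 24.15 MeV ≈ 24.2 MeV.

24.2 MeV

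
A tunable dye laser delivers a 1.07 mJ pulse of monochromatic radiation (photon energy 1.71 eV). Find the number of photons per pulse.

Per-photon energy: E = 2.740 × 10^-19 J (from energy = 1.71 eV).
N = E_total / E_photon = 0.00107 J / 2.740 × 10^-19 J = 3.91 × 10^15.

3.91 × 10^15 photons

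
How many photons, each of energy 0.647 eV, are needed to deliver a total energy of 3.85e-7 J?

Per-photon energy: E = 1.037e-19 J (from energy = 0.647 eV).
N = E_total / E_photon = 3.85e-7 J / 1.037e-19 J = 3.71e12.

3.71e12 photons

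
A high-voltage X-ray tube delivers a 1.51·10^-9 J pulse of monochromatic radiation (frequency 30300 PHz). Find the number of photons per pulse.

7.52·10^4 photons

Per-photon energy: E = 2.008·10^-14 J (from frequency = 30300 PHz).
N = E_total / E_photon = 1.51·10^-9 J / 2.008·10^-14 J = 75200.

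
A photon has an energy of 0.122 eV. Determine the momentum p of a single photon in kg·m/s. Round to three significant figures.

Use c = 2.99792458 × 10^8 m/s, 1 eV = 1.602176634 × 10^-19 J.
In SI units: E = 0.122 eV = 1.9547 × 10^-20 J.
Since p = E/c for a photon, p = 6.520 × 10^-29 kg·m/s.
So p ≈ 6.52 × 10^-29 kg·m/s.

6.52 × 10^-29 kg·m/s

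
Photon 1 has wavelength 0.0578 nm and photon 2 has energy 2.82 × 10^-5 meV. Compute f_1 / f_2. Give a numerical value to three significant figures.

7.61 × 10^11

f_1 = 5.187 × 10^18 Hz (from wavelength = 0.0578 nm, via f = c/λ).
f_2 = 6.819 × 10^6 Hz (from energy = 2.82 × 10^-5 meV, via f = E/h).
Ratio = 5.187 × 10^18 / 6.819 × 10^6 = 7.61 × 10^11.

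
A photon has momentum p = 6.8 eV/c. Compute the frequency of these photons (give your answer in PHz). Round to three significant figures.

1.64 PHz

(h = 6.62607015e-34 J·s, c = 2.99792458e8 m/s, 1 eV = 1.602176634e-19 J.)
In SI units: p = 6.8 eV/c = 3.6341e-27 kg·m/s.
The photon relation is f = pc/h, giving f = 1.644e15 Hz.
Converting to PHz: f = 1.644 PHz ≈ 1.64 PHz.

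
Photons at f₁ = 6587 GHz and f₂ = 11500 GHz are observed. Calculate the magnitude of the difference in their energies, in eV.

0.0203 eV

Using E = hf: E₁ = 4.3646 × 10^-21 J, E₂ = 7.6200 × 10^-21 J.
|ΔE| = |4.3646 × 10^-21 − 7.6200 × 10^-21| = 3.26 × 10^-21 J = 0.0203 eV.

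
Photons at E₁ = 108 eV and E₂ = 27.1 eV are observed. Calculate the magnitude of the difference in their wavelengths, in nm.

34.3 nm

Using λ = hc/E: λ₁ = 1.148·10^-8 m, λ₂ = 4.575·10^-8 m.
|Δλ| = |1.148·10^-8 − 4.575·10^-8| = 3.43·10^-8 m = 34.3 nm.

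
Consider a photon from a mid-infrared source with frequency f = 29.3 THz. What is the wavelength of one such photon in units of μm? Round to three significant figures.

Take c = 2.99792458e8 m/s.
Convert to SI: f = 29.3 THz = 2.93e13 Hz.
Since λ = c/f for a photon, λ = 1.023e-5 m.
Converting to μm: λ = 10.23 μm ≈ 10.2 μm.

10.2 μm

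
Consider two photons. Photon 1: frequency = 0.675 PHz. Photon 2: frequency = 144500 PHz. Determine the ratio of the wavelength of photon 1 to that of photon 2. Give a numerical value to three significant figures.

2.14e5

λ_1 = 4.441e-7 m (from frequency = 0.675 PHz, via λ = c/f).
λ_2 = 2.075e-12 m (from frequency = 144500 PHz, via λ = c/f).
Ratio = 4.441e-7 / 2.075e-12 = 2.14e5.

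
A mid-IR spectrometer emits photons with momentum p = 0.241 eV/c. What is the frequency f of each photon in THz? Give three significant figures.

58.3 THz

Take h = 6.62607015 × 10^-34 J·s, c = 2.99792458 × 10^8 m/s, 1 eV = 1.602176634 × 10^-19 J.
In SI units: p = 0.241 eV/c = 1.2880 × 10^-28 kg·m/s.
Since f = pc/h for a photon, f = 5.827 × 10^13 Hz.
Converting to THz: f = 58.27 THz ≈ 58.3 THz.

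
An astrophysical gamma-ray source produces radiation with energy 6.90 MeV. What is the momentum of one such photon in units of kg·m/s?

3.69e-21 kg·m/s

Use c = 2.99792458e8 m/s, 1 eV = 1.602176634e-19 J.
Convert to SI: E = 6.90 MeV = 1.1055e-12 J.
Since p = E/c for a photon, p = 3.688e-21 kg·m/s.
So p ≈ 3.69e-21 kg·m/s.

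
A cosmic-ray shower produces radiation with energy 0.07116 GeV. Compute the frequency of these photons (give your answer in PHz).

1.72e7 PHz

Take h = 6.62607015e-34 J·s, 1 eV = 1.602176634e-19 J.
In SI units: E = 0.07116 GeV = 1.1401e-11 J.
For a photon f = E/h, so f = 1.721e22 Hz.
Converting to PHz: f = 1.721e7 PHz ≈ 1.72e7 PHz.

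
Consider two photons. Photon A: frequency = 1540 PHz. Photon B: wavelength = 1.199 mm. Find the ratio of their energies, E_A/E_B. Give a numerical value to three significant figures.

6.16 × 10^6

E_A = 1.020 × 10^-15 J (from frequency = 1540 PHz, via E = hf).
E_B = 1.657 × 10^-22 J (from wavelength = 1.199 mm, via E = hc/λ).
Ratio = 1.020 × 10^-15 / 1.657 × 10^-22 = 6.16 × 10^6.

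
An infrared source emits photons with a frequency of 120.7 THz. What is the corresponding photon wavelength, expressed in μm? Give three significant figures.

2.48 μm

Use c = 2.99792458e8 m/s.
First convert: f = 120.7 THz = 1.207e14 Hz.
For a photon λ = c/f, so λ = 2.484e-6 m.
Converting to μm: λ = 2.484 μm ≈ 2.48 μm.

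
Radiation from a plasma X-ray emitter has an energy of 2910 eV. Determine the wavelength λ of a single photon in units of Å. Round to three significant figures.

4.26 Å

(h = 6.62607015e-34 J·s, c = 2.99792458e8 m/s, 1 eV = 1.602176634e-19 J.)
In SI units: E = 2910 eV = 4.6623e-16 J.
Since λ = hc/E for a photon, λ = 4.261e-10 m.
Converting to Å: λ = 4.261 Å ≈ 4.26 Å.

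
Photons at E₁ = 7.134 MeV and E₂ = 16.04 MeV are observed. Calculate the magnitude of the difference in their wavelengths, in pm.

0.0965 pm

Using λ = hc/E: λ₁ = 1.7379 × 10^-13 m, λ₂ = 7.7297 × 10^-14 m.
|Δλ| = |1.7379 × 10^-13 − 7.7297 × 10^-14| = 9.65 × 10^-14 m = 0.0965 pm.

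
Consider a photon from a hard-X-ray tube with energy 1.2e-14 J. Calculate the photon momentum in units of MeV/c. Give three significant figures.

Use c = 2.99792458e8 m/s, 1 eV = 1.602176634e-19 J.
The photon relation is p = E/c, giving p = 4.003e-23 kg·m/s.
Converting to MeV/c: p = 0.07490 MeV/c ≈ 0.0749 MeV/c.

0.0749 MeV/c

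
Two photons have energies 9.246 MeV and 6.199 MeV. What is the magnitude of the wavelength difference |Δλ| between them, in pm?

0.0659 pm

Using λ = hc/E: λ₁ = 1.3409·10^-13 m, λ₂ = 2.0001·10^-13 m.
|Δλ| = |1.3409·10^-13 − 2.0001·10^-13| = 6.59·10^-14 m = 0.0659 pm.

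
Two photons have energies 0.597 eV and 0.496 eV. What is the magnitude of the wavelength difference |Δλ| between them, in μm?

0.423 μm

Using λ = hc/E: λ₁ = 2.077·10^-6 m, λ₂ = 2.500·10^-6 m.
|Δλ| = |2.077·10^-6 − 2.500·10^-6| = 4.23·10^-7 m = 0.423 μm.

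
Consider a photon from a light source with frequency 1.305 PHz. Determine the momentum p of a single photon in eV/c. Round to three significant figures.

5.40 eV/c

In SI units: f = 1.305 PHz = 1.305 × 10^15 Hz.
The photon relation is p = hf/c, giving p = 2.884 × 10^-27 kg·m/s.
Converting to eV/c: p = 5.397 eV/c ≈ 5.40 eV/c.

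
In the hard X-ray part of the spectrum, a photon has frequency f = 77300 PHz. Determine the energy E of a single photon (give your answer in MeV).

First convert: f = 77300 PHz = 7.73 × 10^19 Hz.
Apply E = hf: E = 5.122 × 10^-14 J.
Converting to MeV: E = 0.3197 MeV ≈ 0.320 MeV.

0.320 MeV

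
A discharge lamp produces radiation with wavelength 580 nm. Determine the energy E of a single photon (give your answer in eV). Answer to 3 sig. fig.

Take h = 6.62607015 × 10^-34 J·s, c = 2.99792458 × 10^8 m/s, 1 eV = 1.602176634 × 10^-19 J.
Convert to SI: λ = 580 nm = 5.8 × 10^-7 m.
For a photon E = hc/λ, so E = 3.425 × 10^-19 J.
Converting to eV: E = 2.138 eV ≈ 2.14 eV.

2.14 eV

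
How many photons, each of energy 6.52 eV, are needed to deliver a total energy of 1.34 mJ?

1.28·10^15 photons

Per-photon energy: E = 1.045·10^-18 J (from energy = 6.52 eV).
N = E_total / E_photon = 0.00134 J / 1.045·10^-18 J = 1.28·10^15.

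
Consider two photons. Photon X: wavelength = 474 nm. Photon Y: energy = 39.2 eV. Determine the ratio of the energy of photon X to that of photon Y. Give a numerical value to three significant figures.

E_X = 4.191 × 10^-19 J (from wavelength = 474 nm, via E = hc/λ).
E_Y = 6.281 × 10^-18 J (from energy = 39.2 eV, via E given directly).
Ratio = 4.191 × 10^-19 / 6.281 × 10^-18 = 0.0667.

0.0667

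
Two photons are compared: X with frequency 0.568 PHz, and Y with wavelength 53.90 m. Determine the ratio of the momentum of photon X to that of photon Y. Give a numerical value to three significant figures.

1.02 × 10^8

p_X = 1.255 × 10^-27 kg·m/s (from frequency = 0.568 PHz, via p = hf/c).
p_Y = 1.229 × 10^-35 kg·m/s (from wavelength = 53.90 m, via p = h/λ).
Ratio = 1.255 × 10^-27 / 1.229 × 10^-35 = 1.02 × 10^8.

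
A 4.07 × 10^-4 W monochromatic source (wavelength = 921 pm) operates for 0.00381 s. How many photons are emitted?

7.19 × 10^9 photons

Total energy: E_total = P·t = 4.07 × 10^-4 × 0.00381 = 1.551 × 10^-6 J.
Per-photon energy: E = 2.157 × 10^-16 J.
N = E_total / E_photon = 7.19 × 10^9.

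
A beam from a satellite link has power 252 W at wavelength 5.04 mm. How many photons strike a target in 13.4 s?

Total energy: E_total = P·t = 252 × 13.4 = 3377 J.
Per-photon energy: E = 3.941 × 10^-23 J.
N = E_total / E_photon = 8.57 × 10^25.

8.57 × 10^25 photons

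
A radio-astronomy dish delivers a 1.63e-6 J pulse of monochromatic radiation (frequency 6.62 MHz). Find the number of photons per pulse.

3.72e20 photons

Per-photon energy: E = 4.386e-27 J (from frequency = 6.62 MHz).
N = E_total / E_photon = 1.63e-6 J / 4.386e-27 J = 3.72e20.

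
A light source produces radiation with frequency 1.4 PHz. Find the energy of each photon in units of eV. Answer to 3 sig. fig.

First convert: f = 1.4 PHz = 1.4e15 Hz.
Since E = hf for a photon, E = 9.276e-19 J.
Converting to eV: E = 5.790 eV ≈ 5.79 eV.

5.79 eV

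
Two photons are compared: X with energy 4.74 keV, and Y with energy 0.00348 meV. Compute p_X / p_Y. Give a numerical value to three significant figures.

p_X = 2.533 × 10^-24 kg·m/s (from energy = 4.74 keV, via p = E/c).
p_Y = 1.860 × 10^-33 kg·m/s (from energy = 0.00348 meV, via p = E/c).
Ratio = 2.533 × 10^-24 / 1.860 × 10^-33 = 1.36 × 10^9.

1.36 × 10^9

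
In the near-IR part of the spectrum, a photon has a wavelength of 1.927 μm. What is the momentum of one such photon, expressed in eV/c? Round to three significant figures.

Convert to SI: λ = 1.927 μm = 1.927 × 10^-6 m.
Since p = h/λ for a photon, p = 3.439 × 10^-28 kg·m/s.
Converting to eV/c: p = 0.6434 eV/c ≈ 0.643 eV/c.

0.643 eV/c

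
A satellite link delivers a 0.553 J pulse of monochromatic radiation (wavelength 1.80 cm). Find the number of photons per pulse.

Per-photon energy: E = 1.104·10^-23 J (from wavelength = 1.80 cm).
N = E_total / E_photon = 0.553 J / 1.104·10^-23 J = 5.01·10^22.

5.01·10^22 photons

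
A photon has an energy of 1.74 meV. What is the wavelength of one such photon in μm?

713 μm

Take h = 6.62607015 × 10^-34 J·s, c = 2.99792458 × 10^8 m/s, 1 eV = 1.602176634 × 10^-19 J.
Convert to SI: E = 1.74 meV = 2.7878 × 10^-22 J.
Since λ = hc/E for a photon, λ = 7.126 × 10^-4 m.
Converting to μm: λ = 712.6 μm ≈ 713 μm.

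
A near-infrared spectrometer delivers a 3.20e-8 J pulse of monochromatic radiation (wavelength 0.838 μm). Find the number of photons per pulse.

1.35e11 photons

Per-photon energy: E = 2.370e-19 J (from wavelength = 0.838 μm).
N = E_total / E_photon = 3.20e-8 J / 2.370e-19 J = 1.35e11.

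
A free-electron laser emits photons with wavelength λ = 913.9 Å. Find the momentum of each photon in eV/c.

13.6 eV/c

(h = 6.62607015e-34 J·s, c = 2.99792458e8 m/s, 1 eV = 1.602176634e-19 J.)
In SI units: λ = 913.9 Å = 9.139e-8 m.
The photon relation is p = h/λ, giving p = 7.250e-27 kg·m/s.
Converting to eV/c: p = 13.57 eV/c ≈ 13.6 eV/c.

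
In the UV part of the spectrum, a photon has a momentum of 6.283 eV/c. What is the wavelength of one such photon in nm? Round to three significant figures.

197 nm

First convert: p = 6.283 eV/c = 3.3578·10^-27 kg·m/s.
The photon relation is λ = h/p, giving λ = 1.973·10^-7 m.
Converting to nm: λ = 197.3 nm ≈ 197 nm.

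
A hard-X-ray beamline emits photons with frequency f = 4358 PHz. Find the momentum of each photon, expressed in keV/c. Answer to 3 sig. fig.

First convert: f = 4358 PHz = 4.358 × 10^18 Hz.
The photon relation is p = hf/c, giving p = 9.632 × 10^-24 kg·m/s.
Converting to keV/c: p = 18.02 keV/c ≈ 18.0 keV/c.

18.0 keV/c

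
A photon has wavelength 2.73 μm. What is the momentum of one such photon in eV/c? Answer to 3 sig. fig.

(h = 6.62607015e-34 J·s, c = 2.99792458e8 m/s, 1 eV = 1.602176634e-19 J.)
First convert: λ = 2.73 μm = 2.73e-6 m.
Since p = h/λ for a photon, p = 2.427e-28 kg·m/s.
Converting to eV/c: p = 0.4542 eV/c ≈ 0.454 eV/c.

0.454 eV/c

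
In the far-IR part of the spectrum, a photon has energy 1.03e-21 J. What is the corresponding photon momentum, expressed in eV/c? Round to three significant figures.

6.43e-3 eV/c

Since p = E/c for a photon, p = 3.436e-30 kg·m/s.
Converting to eV/c: p = 0.006429 eV/c ≈ 6.43e-3 eV/c.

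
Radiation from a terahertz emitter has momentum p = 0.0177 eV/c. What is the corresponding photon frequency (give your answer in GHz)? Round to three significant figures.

First convert: p = 0.0177 eV/c = 9.4594 × 10^-30 kg·m/s.
Apply f = pc/h: f = 4.280 × 10^12 Hz.
Converting to GHz: f = 4280 GHz ≈ 4280 GHz.

4280 GHz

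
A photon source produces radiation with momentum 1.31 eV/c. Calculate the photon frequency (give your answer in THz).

Use h = 6.62607015e-34 J·s, c = 2.99792458e8 m/s, 1 eV = 1.602176634e-19 J.
First convert: p = 1.31 eV/c = 7.0010e-28 kg·m/s.
For a photon f = pc/h, so f = 3.168e14 Hz.
Converting to THz: f = 316.8 THz ≈ 317 THz.

317 THz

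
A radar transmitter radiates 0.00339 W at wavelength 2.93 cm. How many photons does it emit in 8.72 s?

Total energy: E_total = P·t = 0.00339 × 8.72 = 0.02956 J.
Per-photon energy: E = 6.780 × 10^-24 J.
N = E_total / E_photon = 4.36 × 10^21.

4.36 × 10^21 photons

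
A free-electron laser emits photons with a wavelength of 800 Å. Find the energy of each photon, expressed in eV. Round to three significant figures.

15.5 eV

Convert to SI: λ = 800 Å = 8.0 × 10^-8 m.
For a photon E = hc/λ, so E = 2.483 × 10^-18 J.
Converting to eV: E = 15.50 eV ≈ 15.5 eV.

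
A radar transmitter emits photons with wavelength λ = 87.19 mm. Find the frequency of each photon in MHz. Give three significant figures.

3440 MHz

Take c = 2.99792458·10^8 m/s.
In SI units: λ = 87.19 mm = 0.08719 m.
Since f = c/λ for a photon, f = 3.438·10^9 Hz.
Converting to MHz: f = 3438 MHz ≈ 3440 MHz.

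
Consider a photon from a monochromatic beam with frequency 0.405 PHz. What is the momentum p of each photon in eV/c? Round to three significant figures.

1.67 eV/c

First convert: f = 0.405 PHz = 4.05 × 10^14 Hz.
Apply p = hf/c: p = 8.951 × 10^-28 kg·m/s.
Converting to eV/c: p = 1.675 eV/c ≈ 1.67 eV/c.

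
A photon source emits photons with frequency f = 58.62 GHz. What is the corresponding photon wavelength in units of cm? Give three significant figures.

0.511 cm

Take c = 2.99792458·10^8 m/s.
Convert to SI: f = 58.62 GHz = 5.862·10^10 Hz.
For a photon λ = c/f, so λ = 0.005114 m.
Converting to cm: λ = 0.5114 cm ≈ 0.511 cm.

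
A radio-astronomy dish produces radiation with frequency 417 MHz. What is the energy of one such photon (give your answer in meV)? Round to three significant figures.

Use h = 6.62607015 × 10^-34 J·s, 1 eV = 1.602176634 × 10^-19 J.
First convert: f = 417 MHz = 4.17 × 10^8 Hz.
Apply E = hf: E = 2.763 × 10^-25 J.
Converting to meV: E = 0.001725 meV ≈ 1.72 × 10^-3 meV.

1.72 × 10^-3 meV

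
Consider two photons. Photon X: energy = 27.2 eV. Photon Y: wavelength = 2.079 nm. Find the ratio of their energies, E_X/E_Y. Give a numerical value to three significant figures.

0.0456

E_X = 4.358e-18 J (from energy = 27.2 eV, via E given directly).
E_Y = 9.555e-17 J (from wavelength = 2.079 nm, via E = hc/λ).
Ratio = 4.358e-18 / 9.555e-17 = 0.0456.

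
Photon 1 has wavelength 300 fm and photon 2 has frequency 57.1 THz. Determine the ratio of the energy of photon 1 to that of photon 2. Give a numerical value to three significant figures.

E_1 = 6.621 × 10^-13 J (from wavelength = 300 fm, via E = hc/λ).
E_2 = 3.783 × 10^-20 J (from frequency = 57.1 THz, via E = hf).
Ratio = 6.621 × 10^-13 / 3.783 × 10^-20 = 1.75 × 10^7.

1.75 × 10^7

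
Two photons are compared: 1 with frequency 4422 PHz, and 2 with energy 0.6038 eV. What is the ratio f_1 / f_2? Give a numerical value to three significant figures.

f_1 = 4.422e18 Hz (from frequency = 4422 PHz, via f given directly).
f_2 = 1.460e14 Hz (from energy = 0.6038 eV, via f = E/h).
Ratio = 4.422e18 / 1.460e14 = 3.03e4.

3.03e4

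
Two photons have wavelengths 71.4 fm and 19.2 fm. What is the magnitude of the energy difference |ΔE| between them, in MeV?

47.2 MeV

Using E = hc/λ: E₁ = 2.782e-12 J, E₂ = 1.035e-11 J.
|ΔE| = |2.782e-12 − 1.035e-11| = 7.56e-12 J = 47.2 MeV.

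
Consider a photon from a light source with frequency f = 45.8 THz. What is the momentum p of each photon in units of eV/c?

0.189 eV/c

Take h = 6.62607015e-34 J·s, c = 2.99792458e8 m/s, 1 eV = 1.602176634e-19 J.
First convert: f = 45.8 THz = 4.58e13 Hz.
The photon relation is p = hf/c, giving p = 1.012e-28 kg·m/s.
Converting to eV/c: p = 0.1894 eV/c ≈ 0.189 eV/c.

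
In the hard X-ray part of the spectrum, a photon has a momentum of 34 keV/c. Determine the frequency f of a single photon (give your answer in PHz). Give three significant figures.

8220 PHz

(h = 6.62607015 × 10^-34 J·s, c = 2.99792458 × 10^8 m/s, 1 eV = 1.602176634 × 10^-19 J.)
In SI units: p = 34 keV/c = 1.8171 × 10^-23 kg·m/s.
Since f = pc/h for a photon, f = 8.221 × 10^18 Hz.
Converting to PHz: f = 8221 PHz ≈ 8220 PHz.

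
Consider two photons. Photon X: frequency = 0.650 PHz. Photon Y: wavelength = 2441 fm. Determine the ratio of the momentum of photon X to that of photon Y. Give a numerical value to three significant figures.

p_X = 1.437 × 10^-27 kg·m/s (from frequency = 0.650 PHz, via p = hf/c).
p_Y = 2.714 × 10^-22 kg·m/s (from wavelength = 2441 fm, via p = h/λ).
Ratio = 1.437 × 10^-27 / 2.714 × 10^-22 = 5.29 × 10^-6.

5.29 × 10^-6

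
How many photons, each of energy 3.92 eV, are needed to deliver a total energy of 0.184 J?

Per-photon energy: E = 6.281·10^-19 J (from energy = 3.92 eV).
N = E_total / E_photon = 0.184 J / 6.281·10^-19 J = 2.93·10^17.

2.93·10^17 photons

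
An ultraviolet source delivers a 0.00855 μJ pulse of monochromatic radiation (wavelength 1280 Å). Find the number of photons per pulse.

Per-photon energy: E = 1.552e-18 J (from wavelength = 1280 Å).
N = E_total / E_photon = 8.55e-9 J / 1.552e-18 J = 5.51e9.

5.51e9 photons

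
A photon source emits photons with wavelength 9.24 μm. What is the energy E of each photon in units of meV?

134 meV

In SI units: λ = 9.24 μm = 9.24 × 10^-6 m.
For a photon E = hc/λ, so E = 2.150 × 10^-20 J.
Converting to meV: E = 134.2 meV ≈ 134 meV.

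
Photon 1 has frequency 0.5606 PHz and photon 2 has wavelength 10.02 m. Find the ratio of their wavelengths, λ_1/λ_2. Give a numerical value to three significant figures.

5.34 × 10^-8

λ_1 = 5.348 × 10^-7 m (from frequency = 0.5606 PHz, via λ = c/f).
λ_2 = 10.02 m (from wavelength = 10.02 m, via λ given directly).
Ratio = 5.348 × 10^-7 / 10.02 = 5.34 × 10^-8.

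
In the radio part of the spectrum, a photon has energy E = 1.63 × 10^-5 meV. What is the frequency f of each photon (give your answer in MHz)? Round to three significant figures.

3.94 MHz

(h = 6.62607015 × 10^-34 J·s, 1 eV = 1.602176634 × 10^-19 J.)
First convert: E = 1.63 × 10^-5 meV = 2.6115 × 10^-27 J.
The photon relation is f = E/h, giving f = 3.941 × 10^6 Hz.
Converting to MHz: f = 3.941 MHz ≈ 3.94 MHz.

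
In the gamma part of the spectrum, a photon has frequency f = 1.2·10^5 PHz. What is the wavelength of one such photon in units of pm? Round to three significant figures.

Use c = 2.99792458·10^8 m/s.
First convert: f = 1.2·10^5 PHz = 1.2·10^20 Hz.
The photon relation is λ = c/f, giving λ = 2.498·10^-12 m.
Converting to pm: λ = 2.498 pm ≈ 2.50 pm.

2.50 pm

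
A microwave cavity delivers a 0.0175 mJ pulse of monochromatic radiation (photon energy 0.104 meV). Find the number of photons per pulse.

Per-photon energy: E = 1.666e-23 J (from energy = 0.104 meV).
N = E_total / E_photon = 1.75e-5 J / 1.666e-23 J = 1.05e18.

1.05e18 photons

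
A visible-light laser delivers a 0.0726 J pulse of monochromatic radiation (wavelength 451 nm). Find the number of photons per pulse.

1.65·10^17 photons

Per-photon energy: E = 4.405·10^-19 J (from wavelength = 451 nm).
N = E_total / E_photon = 0.0726 J / 4.405·10^-19 J = 1.65·10^17.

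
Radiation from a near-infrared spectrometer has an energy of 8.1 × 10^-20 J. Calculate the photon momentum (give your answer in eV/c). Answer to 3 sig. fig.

Use c = 2.99792458 × 10^8 m/s, 1 eV = 1.602176634 × 10^-19 J.
Apply p = E/c: p = 2.702 × 10^-28 kg·m/s.
Converting to eV/c: p = 0.5056 eV/c ≈ 0.506 eV/c.

0.506 eV/c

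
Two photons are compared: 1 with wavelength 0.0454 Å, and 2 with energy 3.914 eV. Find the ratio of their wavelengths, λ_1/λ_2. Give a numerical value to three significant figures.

1.43 × 10^-5

λ_1 = 4.540 × 10^-12 m (from wavelength = 0.0454 Å, via λ given directly).
λ_2 = 3.168 × 10^-7 m (from energy = 3.914 eV, via λ = hc/E).
Ratio = 4.540 × 10^-12 / 3.168 × 10^-7 = 1.43 × 10^-5.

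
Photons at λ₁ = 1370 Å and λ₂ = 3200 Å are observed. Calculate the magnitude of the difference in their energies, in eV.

5.18 eV

Using E = hc/λ: E₁ = 1.450e-18 J, E₂ = 6.208e-19 J.
|ΔE| = |1.450e-18 − 6.208e-19| = 8.29e-19 J = 5.18 eV.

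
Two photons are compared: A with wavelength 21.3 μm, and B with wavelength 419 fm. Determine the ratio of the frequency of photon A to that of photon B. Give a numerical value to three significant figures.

1.97 × 10^-8

f_A = 1.407 × 10^13 Hz (from wavelength = 21.3 μm, via f = c/λ).
f_B = 7.155 × 10^20 Hz (from wavelength = 419 fm, via f = c/λ).
Ratio = 1.407 × 10^13 / 7.155 × 10^20 = 1.97 × 10^-8.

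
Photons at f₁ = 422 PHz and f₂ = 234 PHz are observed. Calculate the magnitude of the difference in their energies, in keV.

0.778 keV

Using E = hf: E₁ = 2.796·10^-16 J, E₂ = 1.551·10^-16 J.
|ΔE| = |2.796·10^-16 − 1.551·10^-16| = 1.25·10^-16 J = 0.778 keV.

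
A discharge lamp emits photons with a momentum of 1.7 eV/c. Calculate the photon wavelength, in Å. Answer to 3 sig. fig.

(h = 6.62607015e-34 J·s, c = 2.99792458e8 m/s, 1 eV = 1.602176634e-19 J.)
First convert: p = 1.7 eV/c = 9.0853e-28 kg·m/s.
Since λ = h/p for a photon, λ = 7.293e-7 m.
Converting to Å: λ = 7293 Å ≈ 7290 Å.

7290 Å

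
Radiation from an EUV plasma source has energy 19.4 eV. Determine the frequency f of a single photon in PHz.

(h = 6.62607015 × 10^-34 J·s, 1 eV = 1.602176634 × 10^-19 J.)
First convert: E = 19.4 eV = 3.1082 × 10^-18 J.
Apply f = E/h: f = 4.691 × 10^15 Hz.
Converting to PHz: f = 4.691 PHz ≈ 4.69 PHz.

4.69 PHz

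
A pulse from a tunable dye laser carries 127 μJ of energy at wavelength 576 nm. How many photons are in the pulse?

3.68e14 photons

Per-photon energy: E = 3.449e-19 J (from wavelength = 576 nm).
N = E_total / E_photon = 1.27e-4 J / 3.449e-19 J = 3.68e14.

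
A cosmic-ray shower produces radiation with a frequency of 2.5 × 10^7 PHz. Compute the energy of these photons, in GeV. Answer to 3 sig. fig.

0.103 GeV

Take h = 6.62607015 × 10^-34 J·s, 1 eV = 1.602176634 × 10^-19 J.
First convert: f = 2.5 × 10^7 PHz = 2.5 × 10^22 Hz.
Since E = hf for a photon, E = 1.657 × 10^-11 J.
Converting to GeV: E = 0.1034 GeV ≈ 0.103 GeV.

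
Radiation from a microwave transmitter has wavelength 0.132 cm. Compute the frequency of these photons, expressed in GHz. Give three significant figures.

(c = 2.99792458e8 m/s.)
First convert: λ = 0.132 cm = 0.00132 m.
For a photon f = c/λ, so f = 2.271e11 Hz.
Converting to GHz: f = 227.1 GHz ≈ 227 GHz.

227 GHz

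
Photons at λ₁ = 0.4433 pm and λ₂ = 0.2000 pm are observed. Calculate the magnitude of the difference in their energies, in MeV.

3.40 MeV

Using E = hc/λ: E₁ = 4.4810e-13 J, E₂ = 9.9322e-13 J.
|ΔE| = |4.4810e-13 − 9.9322e-13| = 5.45e-13 J = 3.40 MeV.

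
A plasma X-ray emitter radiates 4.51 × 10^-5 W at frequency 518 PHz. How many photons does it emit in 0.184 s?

2.42 × 10^10 photons

Total energy: E_total = P·t = 4.51 × 10^-5 × 0.184 = 8.298 × 10^-6 J.
Per-photon energy: E = 3.432 × 10^-16 J.
N = E_total / E_photon = 2.42 × 10^10.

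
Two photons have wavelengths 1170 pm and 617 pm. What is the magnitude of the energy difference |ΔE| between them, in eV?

Using E = hc/λ: E₁ = 1.698e-16 J, E₂ = 3.220e-16 J.
|ΔE| = |1.698e-16 − 3.220e-16| = 1.52e-16 J = 950 eV.

950 eV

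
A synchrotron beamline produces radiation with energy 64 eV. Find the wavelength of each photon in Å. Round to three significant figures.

194 Å

(h = 6.62607015e-34 J·s, c = 2.99792458e8 m/s, 1 eV = 1.602176634e-19 J.)
Convert to SI: E = 64 eV = 1.0254e-17 J.
Since λ = hc/E for a photon, λ = 1.937e-8 m.
Converting to Å: λ = 193.7 Å ≈ 194 Å.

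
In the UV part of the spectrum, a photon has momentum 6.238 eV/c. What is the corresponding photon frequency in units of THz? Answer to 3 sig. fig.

In SI units: p = 6.238 eV/c = 3.3338e-27 kg·m/s.
Since f = pc/h for a photon, f = 1.508e15 Hz.
Converting to THz: f = 1508 THz ≈ 1510 THz.

1510 THz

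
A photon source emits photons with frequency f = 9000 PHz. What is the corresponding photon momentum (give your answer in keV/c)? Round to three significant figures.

37.2 keV/c

In SI units: f = 9000 PHz = 9.0 × 10^18 Hz.
Since p = hf/c for a photon, p = 1.989 × 10^-23 kg·m/s.
Converting to keV/c: p = 37.22 keV/c ≈ 37.2 keV/c.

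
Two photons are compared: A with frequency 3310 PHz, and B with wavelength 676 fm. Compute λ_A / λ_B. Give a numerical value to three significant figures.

134

λ_A = 9.057 × 10^-11 m (from frequency = 3310 PHz, via λ = c/f).
λ_B = 6.760 × 10^-13 m (from wavelength = 676 fm, via λ given directly).
Ratio = 9.057 × 10^-11 / 6.760 × 10^-13 = 134.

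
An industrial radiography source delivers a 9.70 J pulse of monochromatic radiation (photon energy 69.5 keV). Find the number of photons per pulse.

Per-photon energy: E = 1.114 × 10^-14 J (from energy = 69.5 keV).
N = E_total / E_photon = 9.70 J / 1.114 × 10^-14 J = 8.71 × 10^14.

8.71 × 10^14 photons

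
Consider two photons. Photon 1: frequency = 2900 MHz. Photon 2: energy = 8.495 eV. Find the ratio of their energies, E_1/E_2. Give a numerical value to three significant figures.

1.41 × 10^-6

E_1 = 1.922 × 10^-24 J (from frequency = 2900 MHz, via E = hf).
E_2 = 1.361 × 10^-18 J (from energy = 8.495 eV, via E given directly).
Ratio = 1.922 × 10^-24 / 1.361 × 10^-18 = 1.41 × 10^-6.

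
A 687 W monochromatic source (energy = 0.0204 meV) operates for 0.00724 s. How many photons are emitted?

Total energy: E_total = P·t = 687 × 0.00724 = 4.974 J.
Per-photon energy: E = 3.268e-24 J.
N = E_total / E_photon = 1.52e24.

1.52e24 photons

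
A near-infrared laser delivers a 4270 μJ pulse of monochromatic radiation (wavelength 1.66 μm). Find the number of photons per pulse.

3.57 × 10^16 photons

Per-photon energy: E = 1.197 × 10^-19 J (from wavelength = 1.66 μm).
N = E_total / E_photon = 0.00427 J / 1.197 × 10^-19 J = 3.57 × 10^16.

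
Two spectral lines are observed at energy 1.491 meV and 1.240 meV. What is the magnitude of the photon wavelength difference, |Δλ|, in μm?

Using λ = hc/E: λ₁ = 8.3155e-4 m, λ₂ = 9.9987e-4 m.
|Δλ| = |8.3155e-4 − 9.9987e-4| = 1.68e-4 m = 168 μm.

168 μm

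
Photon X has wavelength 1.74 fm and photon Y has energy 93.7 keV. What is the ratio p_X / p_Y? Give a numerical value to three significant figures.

7600

p_X = 3.808e-19 kg·m/s (from wavelength = 1.74 fm, via p = h/λ).
p_Y = 5.008e-23 kg·m/s (from energy = 93.7 keV, via p = E/c).
Ratio = 3.808e-19 / 5.008e-23 = 7600.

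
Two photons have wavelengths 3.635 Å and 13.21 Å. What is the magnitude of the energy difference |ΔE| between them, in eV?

Using E = hc/λ: E₁ = 5.4648e-16 J, E₂ = 1.5037e-16 J.
|ΔE| = |5.4648e-16 − 1.5037e-16| = 3.96e-16 J = 2470 eV.

2470 eV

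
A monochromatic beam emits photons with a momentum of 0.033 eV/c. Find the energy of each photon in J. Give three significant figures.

In SI units: p = 0.033 eV/c = 1.7636·10^-29 kg·m/s.
The photon relation is E = pc, giving E = 5.287·10^-21 J.
So E ≈ 5.29·10^-21 J.

5.29·10^-21 J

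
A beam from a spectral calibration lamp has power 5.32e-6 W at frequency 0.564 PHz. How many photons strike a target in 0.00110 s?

1.57e10 photons

Total energy: E_total = P·t = 5.32e-6 × 0.00110 = 5.852e-9 J.
Per-photon energy: E = 3.737e-19 J.
N = E_total / E_photon = 1.57e10.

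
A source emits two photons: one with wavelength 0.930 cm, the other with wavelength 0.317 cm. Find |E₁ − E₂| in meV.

0.258 meV

Using E = hc/λ: E₁ = 2.136 × 10^-23 J, E₂ = 6.266 × 10^-23 J.
|ΔE| = |2.136 × 10^-23 − 6.266 × 10^-23| = 4.13 × 10^-23 J = 0.258 meV.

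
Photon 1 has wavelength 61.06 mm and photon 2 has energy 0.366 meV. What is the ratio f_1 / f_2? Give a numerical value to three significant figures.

0.0555

f_1 = 4.910e9 Hz (from wavelength = 61.06 mm, via f = c/λ).
f_2 = 8.850e10 Hz (from energy = 0.366 meV, via f = E/h).
Ratio = 4.910e9 / 8.850e10 = 0.0555.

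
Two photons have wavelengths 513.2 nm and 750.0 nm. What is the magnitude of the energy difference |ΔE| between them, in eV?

0.763 eV

Using E = hc/λ: E₁ = 3.8707 × 10^-19 J, E₂ = 2.6486 × 10^-19 J.
|ΔE| = |3.8707 × 10^-19 − 2.6486 × 10^-19| = 1.22 × 10^-19 J = 0.763 eV.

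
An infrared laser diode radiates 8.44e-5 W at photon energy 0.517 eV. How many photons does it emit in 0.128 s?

Total energy: E_total = P·t = 8.44e-5 × 0.128 = 1.080e-5 J.
Per-photon energy: E = 8.283e-20 J.
N = E_total / E_photon = 1.30e14.

1.30e14 photons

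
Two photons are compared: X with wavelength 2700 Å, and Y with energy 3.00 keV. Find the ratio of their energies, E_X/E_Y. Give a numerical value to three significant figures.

E_X = 7.357e-19 J (from wavelength = 2700 Å, via E = hc/λ).
E_Y = 4.807e-16 J (from energy = 3.00 keV, via E given directly).
Ratio = 7.357e-19 / 4.807e-16 = 1.53e-3.

1.53e-3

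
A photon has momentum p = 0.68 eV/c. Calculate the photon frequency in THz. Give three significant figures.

164 THz

In SI units: p = 0.68 eV/c = 3.6341 × 10^-28 kg·m/s.
Since f = pc/h for a photon, f = 1.644 × 10^14 Hz.
Converting to THz: f = 164.4 THz ≈ 164 THz.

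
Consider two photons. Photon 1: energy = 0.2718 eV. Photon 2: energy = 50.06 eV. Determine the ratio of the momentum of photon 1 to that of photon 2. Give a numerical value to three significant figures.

5.43 × 10^-3

p_1 = 1.453 × 10^-28 kg·m/s (from energy = 0.2718 eV, via p = E/c).
p_2 = 2.675 × 10^-26 kg·m/s (from energy = 50.06 eV, via p = E/c).
Ratio = 1.453 × 10^-28 / 2.675 × 10^-26 = 5.43 × 10^-3.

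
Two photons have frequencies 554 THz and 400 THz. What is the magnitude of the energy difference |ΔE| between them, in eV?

0.637 eV

Using E = hf: E₁ = 3.671·10^-19 J, E₂ = 2.650·10^-19 J.
|ΔE| = |3.671·10^-19 − 2.650·10^-19| = 1.02·10^-19 J = 0.637 eV.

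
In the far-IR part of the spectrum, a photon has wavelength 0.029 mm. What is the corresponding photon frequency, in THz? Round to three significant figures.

10.3 THz

Convert to SI: λ = 0.029 mm = 2.9e-5 m.
For a photon f = c/λ, so f = 1.034e13 Hz.
Converting to THz: f = 10.34 THz ≈ 10.3 THz.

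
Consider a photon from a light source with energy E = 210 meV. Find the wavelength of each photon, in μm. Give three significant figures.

5.90 μm

Use h = 6.62607015e-34 J·s, c = 2.99792458e8 m/s, 1 eV = 1.602176634e-19 J.
First convert: E = 210 meV = 3.3646e-20 J.
The photon relation is λ = hc/E, giving λ = 5.904e-6 m.
Converting to μm: λ = 5.904 μm ≈ 5.90 μm.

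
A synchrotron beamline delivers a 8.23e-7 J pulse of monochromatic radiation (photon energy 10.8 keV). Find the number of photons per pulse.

4.76e8 photons

Per-photon energy: E = 1.730e-15 J (from energy = 10.8 keV).
N = E_total / E_photon = 8.23e-7 J / 1.730e-15 J = 4.76e8.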